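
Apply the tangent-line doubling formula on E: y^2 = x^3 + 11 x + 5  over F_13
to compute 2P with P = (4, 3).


Doubling: s = (3 x1^2 + a) / (2 y1)
s = (3*4^2 + 11) / (2*3) mod 13 = 12
x3 = s^2 - 2 x1 mod 13 = 12^2 - 2*4 = 6
y3 = s (x1 - x3) - y1 mod 13 = 12 * (4 - 6) - 3 = 12

2P = (6, 12)


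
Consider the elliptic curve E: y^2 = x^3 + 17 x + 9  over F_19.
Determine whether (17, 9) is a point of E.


Check whether y^2 = x^3 + 17 x + 9 (mod 19) for (x, y) = (17, 9).
LHS: y^2 = 9^2 mod 19 = 5
RHS: x^3 + 17 x + 9 = 17^3 + 17*17 + 9 mod 19 = 5
LHS = RHS

Yes, on the curve


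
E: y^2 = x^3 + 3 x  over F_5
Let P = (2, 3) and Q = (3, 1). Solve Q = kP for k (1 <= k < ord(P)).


Enumerate multiples of P until we hit Q = (3, 1):
  1P = (2, 3)
  2P = (1, 2)
  3P = (3, 1)
Match found at i = 3.

k = 3


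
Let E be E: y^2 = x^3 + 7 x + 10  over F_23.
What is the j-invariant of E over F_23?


Delta = -16(4 a^3 + 27 b^2) mod 23 = 7
-1728 * (4 a)^3 = -1728 * (4*7)^3 mod 23 = 16
j = 16 * 7^(-1) mod 23 = 22

j = 22 (mod 23)


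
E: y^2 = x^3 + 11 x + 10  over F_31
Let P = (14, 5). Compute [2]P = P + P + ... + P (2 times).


k = 2 = 10_2 (binary, LSB first: 01)
Double-and-add from P = (14, 5):
  bit 0 = 0: acc unchanged = O
  bit 1 = 1: acc = O + (4, 5) = (4, 5)

2P = (4, 5)


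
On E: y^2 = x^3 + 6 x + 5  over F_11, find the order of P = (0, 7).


Compute successive multiples of P until we hit O:
  1P = (0, 7)
  2P = (4, 7)
  3P = (7, 4)
  4P = (8, 9)
  5P = (1, 1)
  6P = (2, 5)
  7P = (10, 3)
  8P = (6, 2)
  ... (continuing to 17P)
  17P = O

ord(P) = 17


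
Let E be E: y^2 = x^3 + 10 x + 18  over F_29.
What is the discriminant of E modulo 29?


4 a^3 + 27 b^2 = 4*10^3 + 27*18^2 = 4000 + 8748 = 12748
Delta = -16 * (12748) = -203968
Delta mod 29 = 18

Delta = 18 (mod 29)


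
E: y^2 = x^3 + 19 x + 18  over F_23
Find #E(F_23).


For each x in F_23, count y with y^2 = x^3 + 19 x + 18 mod 23:
  x = 0: RHS = 18, y in [8, 15]  -> 2 point(s)
  x = 2: RHS = 18, y in [8, 15]  -> 2 point(s)
  x = 5: RHS = 8, y in [10, 13]  -> 2 point(s)
  x = 6: RHS = 3, y in [7, 16]  -> 2 point(s)
  x = 10: RHS = 12, y in [9, 14]  -> 2 point(s)
  x = 13: RHS = 1, y in [1, 22]  -> 2 point(s)
  x = 16: RHS = 2, y in [5, 18]  -> 2 point(s)
  x = 19: RHS = 16, y in [4, 19]  -> 2 point(s)
  x = 20: RHS = 3, y in [7, 16]  -> 2 point(s)
  x = 21: RHS = 18, y in [8, 15]  -> 2 point(s)
Affine points: 20. Add the point at infinity: total = 21.

#E(F_23) = 21


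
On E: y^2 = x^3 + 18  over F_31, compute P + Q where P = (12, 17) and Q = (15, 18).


P != Q, so use the chord formula.
s = (y2 - y1) / (x2 - x1) = (1) / (3) mod 31 = 21
x3 = s^2 - x1 - x2 mod 31 = 21^2 - 12 - 15 = 11
y3 = s (x1 - x3) - y1 mod 31 = 21 * (12 - 11) - 17 = 4

P + Q = (11, 4)


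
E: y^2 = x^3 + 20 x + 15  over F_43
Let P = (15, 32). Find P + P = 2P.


Doubling: s = (3 x1^2 + a) / (2 y1)
s = (3*15^2 + 20) / (2*32) mod 43 = 29
x3 = s^2 - 2 x1 mod 43 = 29^2 - 2*15 = 37
y3 = s (x1 - x3) - y1 mod 43 = 29 * (15 - 37) - 32 = 18

2P = (37, 18)


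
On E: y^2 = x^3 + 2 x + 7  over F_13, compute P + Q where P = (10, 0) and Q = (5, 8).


P != Q, so use the chord formula.
s = (y2 - y1) / (x2 - x1) = (8) / (8) mod 13 = 1
x3 = s^2 - x1 - x2 mod 13 = 1^2 - 10 - 5 = 12
y3 = s (x1 - x3) - y1 mod 13 = 1 * (10 - 12) - 0 = 11

P + Q = (12, 11)


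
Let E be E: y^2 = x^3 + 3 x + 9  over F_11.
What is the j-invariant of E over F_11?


Delta = -16(4 a^3 + 27 b^2) mod 11 = 9
-1728 * (4 a)^3 = -1728 * (4*3)^3 mod 11 = 10
j = 10 * 9^(-1) mod 11 = 6

j = 6 (mod 11)


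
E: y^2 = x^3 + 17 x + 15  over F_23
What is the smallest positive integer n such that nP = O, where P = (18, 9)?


Compute successive multiples of P until we hit O:
  1P = (18, 9)
  2P = (10, 14)
  3P = (13, 8)
  4P = (4, 3)
  5P = (4, 20)
  6P = (13, 15)
  7P = (10, 9)
  8P = (18, 14)
  ... (continuing to 9P)
  9P = O

ord(P) = 9


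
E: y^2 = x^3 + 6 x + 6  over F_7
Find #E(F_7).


For each x in F_7, count y with y^2 = x^3 + 6 x + 6 mod 7:
  x = 3: RHS = 2, y in [3, 4]  -> 2 point(s)
  x = 5: RHS = 0, y in [0]  -> 1 point(s)
Affine points: 3. Add the point at infinity: total = 4.

#E(F_7) = 4


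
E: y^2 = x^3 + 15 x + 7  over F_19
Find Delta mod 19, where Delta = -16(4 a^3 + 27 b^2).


4 a^3 + 27 b^2 = 4*15^3 + 27*7^2 = 13500 + 1323 = 14823
Delta = -16 * (14823) = -237168
Delta mod 19 = 9

Delta = 9 (mod 19)


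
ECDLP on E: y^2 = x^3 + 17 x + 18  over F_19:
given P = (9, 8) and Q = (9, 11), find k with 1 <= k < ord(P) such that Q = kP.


Enumerate multiples of P until we hit Q = (9, 11):
  1P = (9, 8)
  2P = (5, 0)
  3P = (9, 11)
Match found at i = 3.

k = 3


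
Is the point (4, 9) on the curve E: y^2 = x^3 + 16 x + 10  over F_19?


Check whether y^2 = x^3 + 16 x + 10 (mod 19) for (x, y) = (4, 9).
LHS: y^2 = 9^2 mod 19 = 5
RHS: x^3 + 16 x + 10 = 4^3 + 16*4 + 10 mod 19 = 5
LHS = RHS

Yes, on the curve


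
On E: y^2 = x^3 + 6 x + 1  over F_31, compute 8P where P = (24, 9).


k = 8 = 1000_2 (binary, LSB first: 0001)
Double-and-add from P = (24, 9):
  bit 0 = 0: acc unchanged = O
  bit 1 = 0: acc unchanged = O
  bit 2 = 0: acc unchanged = O
  bit 3 = 1: acc = O + (5, 30) = (5, 30)

8P = (5, 30)


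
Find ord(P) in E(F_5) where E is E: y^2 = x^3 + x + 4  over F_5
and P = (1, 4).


Compute successive multiples of P until we hit O:
  1P = (1, 4)
  2P = (2, 3)
  3P = (3, 3)
  4P = (0, 3)
  5P = (0, 2)
  6P = (3, 2)
  7P = (2, 2)
  8P = (1, 1)
  ... (continuing to 9P)
  9P = O

ord(P) = 9


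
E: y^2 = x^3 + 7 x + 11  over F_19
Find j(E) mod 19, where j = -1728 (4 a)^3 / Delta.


Delta = -16(4 a^3 + 27 b^2) mod 19 = 9
-1728 * (4 a)^3 = -1728 * (4*7)^3 mod 19 = 7
j = 7 * 9^(-1) mod 19 = 5

j = 5 (mod 19)


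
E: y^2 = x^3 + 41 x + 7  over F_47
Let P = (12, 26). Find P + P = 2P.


Doubling: s = (3 x1^2 + a) / (2 y1)
s = (3*12^2 + 41) / (2*26) mod 47 = 10
x3 = s^2 - 2 x1 mod 47 = 10^2 - 2*12 = 29
y3 = s (x1 - x3) - y1 mod 47 = 10 * (12 - 29) - 26 = 39

2P = (29, 39)


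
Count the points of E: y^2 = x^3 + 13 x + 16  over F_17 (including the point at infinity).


For each x in F_17, count y with y^2 = x^3 + 13 x + 16 mod 17:
  x = 0: RHS = 16, y in [4, 13]  -> 2 point(s)
  x = 1: RHS = 13, y in [8, 9]  -> 2 point(s)
  x = 2: RHS = 16, y in [4, 13]  -> 2 point(s)
  x = 4: RHS = 13, y in [8, 9]  -> 2 point(s)
  x = 5: RHS = 2, y in [6, 11]  -> 2 point(s)
  x = 6: RHS = 4, y in [2, 15]  -> 2 point(s)
  x = 7: RHS = 8, y in [5, 12]  -> 2 point(s)
  x = 12: RHS = 13, y in [8, 9]  -> 2 point(s)
  x = 13: RHS = 2, y in [6, 11]  -> 2 point(s)
  x = 14: RHS = 1, y in [1, 16]  -> 2 point(s)
  x = 15: RHS = 16, y in [4, 13]  -> 2 point(s)
  x = 16: RHS = 2, y in [6, 11]  -> 2 point(s)
Affine points: 24. Add the point at infinity: total = 25.

#E(F_17) = 25


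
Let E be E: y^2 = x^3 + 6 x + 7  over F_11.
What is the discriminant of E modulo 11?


4 a^3 + 27 b^2 = 4*6^3 + 27*7^2 = 864 + 1323 = 2187
Delta = -16 * (2187) = -34992
Delta mod 11 = 10

Delta = 10 (mod 11)


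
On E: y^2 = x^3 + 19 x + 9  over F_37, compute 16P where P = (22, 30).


k = 16 = 10000_2 (binary, LSB first: 00001)
Double-and-add from P = (22, 30):
  bit 0 = 0: acc unchanged = O
  bit 1 = 0: acc unchanged = O
  bit 2 = 0: acc unchanged = O
  bit 3 = 0: acc unchanged = O
  bit 4 = 1: acc = O + (31, 7) = (31, 7)

16P = (31, 7)


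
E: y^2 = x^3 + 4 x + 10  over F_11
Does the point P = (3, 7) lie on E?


Check whether y^2 = x^3 + 4 x + 10 (mod 11) for (x, y) = (3, 7).
LHS: y^2 = 7^2 mod 11 = 5
RHS: x^3 + 4 x + 10 = 3^3 + 4*3 + 10 mod 11 = 5
LHS = RHS

Yes, on the curve


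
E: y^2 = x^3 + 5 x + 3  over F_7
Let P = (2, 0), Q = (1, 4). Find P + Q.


P != Q, so use the chord formula.
s = (y2 - y1) / (x2 - x1) = (4) / (6) mod 7 = 3
x3 = s^2 - x1 - x2 mod 7 = 3^2 - 2 - 1 = 6
y3 = s (x1 - x3) - y1 mod 7 = 3 * (2 - 6) - 0 = 2

P + Q = (6, 2)


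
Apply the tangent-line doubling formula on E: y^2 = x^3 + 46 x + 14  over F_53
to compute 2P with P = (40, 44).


Doubling: s = (3 x1^2 + a) / (2 y1)
s = (3*40^2 + 46) / (2*44) mod 53 = 37
x3 = s^2 - 2 x1 mod 53 = 37^2 - 2*40 = 17
y3 = s (x1 - x3) - y1 mod 53 = 37 * (40 - 17) - 44 = 12

2P = (17, 12)


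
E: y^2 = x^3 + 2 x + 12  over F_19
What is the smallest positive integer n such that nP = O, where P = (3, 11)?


Compute successive multiples of P until we hit O:
  1P = (3, 11)
  2P = (3, 8)
  3P = O

ord(P) = 3


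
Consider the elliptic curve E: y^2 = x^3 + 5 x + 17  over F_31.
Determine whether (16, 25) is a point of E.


Check whether y^2 = x^3 + 5 x + 17 (mod 31) for (x, y) = (16, 25).
LHS: y^2 = 25^2 mod 31 = 5
RHS: x^3 + 5 x + 17 = 16^3 + 5*16 + 17 mod 31 = 8
LHS != RHS

No, not on the curve


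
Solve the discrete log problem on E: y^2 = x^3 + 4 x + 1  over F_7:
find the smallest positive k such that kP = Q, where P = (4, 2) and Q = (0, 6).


Enumerate multiples of P until we hit Q = (0, 6):
  1P = (4, 2)
  2P = (0, 1)
  3P = (0, 6)
Match found at i = 3.

k = 3


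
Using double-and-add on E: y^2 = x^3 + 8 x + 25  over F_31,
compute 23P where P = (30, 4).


k = 23 = 10111_2 (binary, LSB first: 11101)
Double-and-add from P = (30, 4):
  bit 0 = 1: acc = O + (30, 4) = (30, 4)
  bit 1 = 1: acc = (30, 4) + (16, 23) = (18, 24)
  bit 2 = 1: acc = (18, 24) + (3, 13) = (29, 1)
  bit 3 = 0: acc unchanged = (29, 1)
  bit 4 = 1: acc = (29, 1) + (9, 19) = (9, 12)

23P = (9, 12)


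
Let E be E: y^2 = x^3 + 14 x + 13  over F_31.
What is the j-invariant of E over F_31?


Delta = -16(4 a^3 + 27 b^2) mod 31 = 27
-1728 * (4 a)^3 = -1728 * (4*14)^3 mod 31 = 8
j = 8 * 27^(-1) mod 31 = 29

j = 29 (mod 31)


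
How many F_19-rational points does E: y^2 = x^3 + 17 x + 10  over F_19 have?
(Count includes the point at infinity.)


For each x in F_19, count y with y^2 = x^3 + 17 x + 10 mod 19:
  x = 1: RHS = 9, y in [3, 16]  -> 2 point(s)
  x = 4: RHS = 9, y in [3, 16]  -> 2 point(s)
  x = 5: RHS = 11, y in [7, 12]  -> 2 point(s)
  x = 6: RHS = 5, y in [9, 10]  -> 2 point(s)
  x = 7: RHS = 16, y in [4, 15]  -> 2 point(s)
  x = 12: RHS = 4, y in [2, 17]  -> 2 point(s)
  x = 14: RHS = 9, y in [3, 16]  -> 2 point(s)
  x = 15: RHS = 11, y in [7, 12]  -> 2 point(s)
  x = 17: RHS = 6, y in [5, 14]  -> 2 point(s)
  x = 18: RHS = 11, y in [7, 12]  -> 2 point(s)
Affine points: 20. Add the point at infinity: total = 21.

#E(F_19) = 21


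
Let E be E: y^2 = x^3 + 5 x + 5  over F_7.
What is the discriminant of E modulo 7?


4 a^3 + 27 b^2 = 4*5^3 + 27*5^2 = 500 + 675 = 1175
Delta = -16 * (1175) = -18800
Delta mod 7 = 2

Delta = 2 (mod 7)


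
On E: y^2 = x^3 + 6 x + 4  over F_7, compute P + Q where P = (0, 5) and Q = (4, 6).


P != Q, so use the chord formula.
s = (y2 - y1) / (x2 - x1) = (1) / (4) mod 7 = 2
x3 = s^2 - x1 - x2 mod 7 = 2^2 - 0 - 4 = 0
y3 = s (x1 - x3) - y1 mod 7 = 2 * (0 - 0) - 5 = 2

P + Q = (0, 2)


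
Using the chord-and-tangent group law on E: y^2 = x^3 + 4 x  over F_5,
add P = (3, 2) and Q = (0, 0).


P != Q, so use the chord formula.
s = (y2 - y1) / (x2 - x1) = (3) / (2) mod 5 = 4
x3 = s^2 - x1 - x2 mod 5 = 4^2 - 3 - 0 = 3
y3 = s (x1 - x3) - y1 mod 5 = 4 * (3 - 3) - 2 = 3

P + Q = (3, 3)


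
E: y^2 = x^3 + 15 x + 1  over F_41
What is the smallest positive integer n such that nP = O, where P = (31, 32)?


Compute successive multiples of P until we hit O:
  1P = (31, 32)
  2P = (29, 15)
  3P = (2, 30)
  4P = (16, 27)
  5P = (26, 38)
  6P = (33, 36)
  7P = (22, 27)
  8P = (4, 24)
  ... (continuing to 50P)
  50P = O

ord(P) = 50


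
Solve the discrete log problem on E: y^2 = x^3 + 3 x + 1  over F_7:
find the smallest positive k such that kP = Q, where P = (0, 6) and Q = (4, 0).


Enumerate multiples of P until we hit Q = (4, 0):
  1P = (0, 6)
  2P = (4, 0)
Match found at i = 2.

k = 2


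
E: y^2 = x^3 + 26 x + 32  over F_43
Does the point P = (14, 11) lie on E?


Check whether y^2 = x^3 + 26 x + 32 (mod 43) for (x, y) = (14, 11).
LHS: y^2 = 11^2 mod 43 = 35
RHS: x^3 + 26 x + 32 = 14^3 + 26*14 + 32 mod 43 = 1
LHS != RHS

No, not on the curve


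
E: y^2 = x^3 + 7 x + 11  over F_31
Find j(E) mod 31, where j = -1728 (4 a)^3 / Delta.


Delta = -16(4 a^3 + 27 b^2) mod 31 = 21
-1728 * (4 a)^3 = -1728 * (4*7)^3 mod 31 = 1
j = 1 * 21^(-1) mod 31 = 3

j = 3 (mod 31)


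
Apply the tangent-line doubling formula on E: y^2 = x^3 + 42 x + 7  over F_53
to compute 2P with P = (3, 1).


Doubling: s = (3 x1^2 + a) / (2 y1)
s = (3*3^2 + 42) / (2*1) mod 53 = 8
x3 = s^2 - 2 x1 mod 53 = 8^2 - 2*3 = 5
y3 = s (x1 - x3) - y1 mod 53 = 8 * (3 - 5) - 1 = 36

2P = (5, 36)


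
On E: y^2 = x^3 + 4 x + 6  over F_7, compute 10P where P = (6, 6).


k = 10 = 1010_2 (binary, LSB first: 0101)
Double-and-add from P = (6, 6):
  bit 0 = 0: acc unchanged = O
  bit 1 = 1: acc = O + (2, 1) = (2, 1)
  bit 2 = 0: acc unchanged = (2, 1)
  bit 3 = 1: acc = (2, 1) + (1, 5) = (6, 1)

10P = (6, 1)


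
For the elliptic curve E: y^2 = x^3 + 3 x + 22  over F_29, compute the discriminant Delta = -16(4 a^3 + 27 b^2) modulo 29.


4 a^3 + 27 b^2 = 4*3^3 + 27*22^2 = 108 + 13068 = 13176
Delta = -16 * (13176) = -210816
Delta mod 29 = 14

Delta = 14 (mod 29)


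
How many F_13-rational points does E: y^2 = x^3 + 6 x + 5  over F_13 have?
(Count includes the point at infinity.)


For each x in F_13, count y with y^2 = x^3 + 6 x + 5 mod 13:
  x = 1: RHS = 12, y in [5, 8]  -> 2 point(s)
  x = 2: RHS = 12, y in [5, 8]  -> 2 point(s)
  x = 5: RHS = 4, y in [2, 11]  -> 2 point(s)
  x = 6: RHS = 10, y in [6, 7]  -> 2 point(s)
  x = 7: RHS = 0, y in [0]  -> 1 point(s)
  x = 10: RHS = 12, y in [5, 8]  -> 2 point(s)
Affine points: 11. Add the point at infinity: total = 12.

#E(F_13) = 12


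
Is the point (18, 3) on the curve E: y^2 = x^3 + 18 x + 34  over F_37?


Check whether y^2 = x^3 + 18 x + 34 (mod 37) for (x, y) = (18, 3).
LHS: y^2 = 3^2 mod 37 = 9
RHS: x^3 + 18 x + 34 = 18^3 + 18*18 + 34 mod 37 = 11
LHS != RHS

No, not on the curve


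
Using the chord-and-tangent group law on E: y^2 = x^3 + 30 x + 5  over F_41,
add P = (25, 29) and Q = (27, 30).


P != Q, so use the chord formula.
s = (y2 - y1) / (x2 - x1) = (1) / (2) mod 41 = 21
x3 = s^2 - x1 - x2 mod 41 = 21^2 - 25 - 27 = 20
y3 = s (x1 - x3) - y1 mod 41 = 21 * (25 - 20) - 29 = 35

P + Q = (20, 35)


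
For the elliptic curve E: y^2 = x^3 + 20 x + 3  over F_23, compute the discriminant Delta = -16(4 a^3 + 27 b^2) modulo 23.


4 a^3 + 27 b^2 = 4*20^3 + 27*3^2 = 32000 + 243 = 32243
Delta = -16 * (32243) = -515888
Delta mod 23 = 2

Delta = 2 (mod 23)


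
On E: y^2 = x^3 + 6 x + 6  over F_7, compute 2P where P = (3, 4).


Doubling: s = (3 x1^2 + a) / (2 y1)
s = (3*3^2 + 6) / (2*4) mod 7 = 5
x3 = s^2 - 2 x1 mod 7 = 5^2 - 2*3 = 5
y3 = s (x1 - x3) - y1 mod 7 = 5 * (3 - 5) - 4 = 0

2P = (5, 0)


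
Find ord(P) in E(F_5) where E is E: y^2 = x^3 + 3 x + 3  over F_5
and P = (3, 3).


Compute successive multiples of P until we hit O:
  1P = (3, 3)
  2P = (4, 2)
  3P = (4, 3)
  4P = (3, 2)
  5P = O

ord(P) = 5


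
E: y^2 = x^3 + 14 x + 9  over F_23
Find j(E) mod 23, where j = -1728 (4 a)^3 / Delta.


Delta = -16(4 a^3 + 27 b^2) mod 23 = 3
-1728 * (4 a)^3 = -1728 * (4*14)^3 mod 23 = 13
j = 13 * 3^(-1) mod 23 = 12

j = 12 (mod 23)


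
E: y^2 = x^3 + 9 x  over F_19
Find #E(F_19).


For each x in F_19, count y with y^2 = x^3 + 9 x + 0 mod 19:
  x = 0: RHS = 0, y in [0]  -> 1 point(s)
  x = 2: RHS = 7, y in [8, 11]  -> 2 point(s)
  x = 3: RHS = 16, y in [4, 15]  -> 2 point(s)
  x = 4: RHS = 5, y in [9, 10]  -> 2 point(s)
  x = 6: RHS = 4, y in [2, 17]  -> 2 point(s)
  x = 7: RHS = 7, y in [8, 11]  -> 2 point(s)
  x = 10: RHS = 7, y in [8, 11]  -> 2 point(s)
  x = 11: RHS = 5, y in [9, 10]  -> 2 point(s)
  x = 14: RHS = 1, y in [1, 18]  -> 2 point(s)
  x = 18: RHS = 9, y in [3, 16]  -> 2 point(s)
Affine points: 19. Add the point at infinity: total = 20.

#E(F_19) = 20


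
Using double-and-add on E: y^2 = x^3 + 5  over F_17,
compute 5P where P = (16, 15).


k = 5 = 101_2 (binary, LSB first: 101)
Double-and-add from P = (16, 15):
  bit 0 = 1: acc = O + (16, 15) = (16, 15)
  bit 1 = 0: acc unchanged = (16, 15)
  bit 2 = 1: acc = (16, 15) + (10, 11) = (16, 2)

5P = (16, 2)


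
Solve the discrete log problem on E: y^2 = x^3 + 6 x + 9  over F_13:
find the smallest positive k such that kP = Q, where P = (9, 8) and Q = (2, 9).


Enumerate multiples of P until we hit Q = (2, 9):
  1P = (9, 8)
  2P = (7, 2)
  3P = (6, 1)
  4P = (2, 4)
  5P = (1, 4)
  6P = (0, 3)
  7P = (8, 7)
  8P = (10, 4)
  9P = (10, 9)
  10P = (8, 6)
  11P = (0, 10)
  12P = (1, 9)
  13P = (2, 9)
Match found at i = 13.

k = 13


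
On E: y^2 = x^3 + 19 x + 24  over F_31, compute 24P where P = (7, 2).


k = 24 = 11000_2 (binary, LSB first: 00011)
Double-and-add from P = (7, 2):
  bit 0 = 0: acc unchanged = O
  bit 1 = 0: acc unchanged = O
  bit 2 = 0: acc unchanged = O
  bit 3 = 1: acc = O + (25, 2) = (25, 2)
  bit 4 = 1: acc = (25, 2) + (30, 2) = (7, 29)

24P = (7, 29)


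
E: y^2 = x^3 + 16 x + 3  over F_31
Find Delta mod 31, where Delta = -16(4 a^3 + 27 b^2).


4 a^3 + 27 b^2 = 4*16^3 + 27*3^2 = 16384 + 243 = 16627
Delta = -16 * (16627) = -266032
Delta mod 31 = 10

Delta = 10 (mod 31)


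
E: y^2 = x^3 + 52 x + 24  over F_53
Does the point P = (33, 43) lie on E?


Check whether y^2 = x^3 + 52 x + 24 (mod 53) for (x, y) = (33, 43).
LHS: y^2 = 43^2 mod 53 = 47
RHS: x^3 + 52 x + 24 = 33^3 + 52*33 + 24 mod 53 = 47
LHS = RHS

Yes, on the curve


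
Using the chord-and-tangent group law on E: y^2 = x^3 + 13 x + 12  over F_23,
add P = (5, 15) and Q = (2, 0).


P != Q, so use the chord formula.
s = (y2 - y1) / (x2 - x1) = (8) / (20) mod 23 = 5
x3 = s^2 - x1 - x2 mod 23 = 5^2 - 5 - 2 = 18
y3 = s (x1 - x3) - y1 mod 23 = 5 * (5 - 18) - 15 = 12

P + Q = (18, 12)


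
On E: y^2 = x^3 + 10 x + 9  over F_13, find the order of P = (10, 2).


Compute successive multiples of P until we hit O:
  1P = (10, 2)
  2P = (3, 1)
  3P = (4, 10)
  4P = (8, 4)
  5P = (9, 10)
  6P = (6, 5)
  7P = (0, 10)
  8P = (0, 3)
  ... (continuing to 15P)
  15P = O

ord(P) = 15


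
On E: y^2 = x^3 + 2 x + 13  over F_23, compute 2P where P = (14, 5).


Doubling: s = (3 x1^2 + a) / (2 y1)
s = (3*14^2 + 2) / (2*5) mod 23 = 13
x3 = s^2 - 2 x1 mod 23 = 13^2 - 2*14 = 3
y3 = s (x1 - x3) - y1 mod 23 = 13 * (14 - 3) - 5 = 0

2P = (3, 0)


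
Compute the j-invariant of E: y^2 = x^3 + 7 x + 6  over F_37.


Delta = -16(4 a^3 + 27 b^2) mod 37 = 14
-1728 * (4 a)^3 = -1728 * (4*7)^3 mod 37 = 10
j = 10 * 14^(-1) mod 37 = 6

j = 6 (mod 37)


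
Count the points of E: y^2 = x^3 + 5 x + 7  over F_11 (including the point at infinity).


For each x in F_11, count y with y^2 = x^3 + 5 x + 7 mod 11:
  x = 2: RHS = 3, y in [5, 6]  -> 2 point(s)
  x = 3: RHS = 5, y in [4, 7]  -> 2 point(s)
  x = 4: RHS = 3, y in [5, 6]  -> 2 point(s)
  x = 5: RHS = 3, y in [5, 6]  -> 2 point(s)
  x = 6: RHS = 0, y in [0]  -> 1 point(s)
  x = 7: RHS = 0, y in [0]  -> 1 point(s)
  x = 8: RHS = 9, y in [3, 8]  -> 2 point(s)
  x = 9: RHS = 0, y in [0]  -> 1 point(s)
  x = 10: RHS = 1, y in [1, 10]  -> 2 point(s)
Affine points: 15. Add the point at infinity: total = 16.

#E(F_11) = 16


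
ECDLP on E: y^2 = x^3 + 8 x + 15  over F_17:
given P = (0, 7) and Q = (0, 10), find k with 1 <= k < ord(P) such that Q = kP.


Enumerate multiples of P until we hit Q = (0, 10):
  1P = (0, 7)
  2P = (9, 0)
  3P = (0, 10)
Match found at i = 3.

k = 3


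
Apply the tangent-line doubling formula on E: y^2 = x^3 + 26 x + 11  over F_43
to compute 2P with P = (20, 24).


Doubling: s = (3 x1^2 + a) / (2 y1)
s = (3*20^2 + 26) / (2*24) mod 43 = 13
x3 = s^2 - 2 x1 mod 43 = 13^2 - 2*20 = 0
y3 = s (x1 - x3) - y1 mod 43 = 13 * (20 - 0) - 24 = 21

2P = (0, 21)


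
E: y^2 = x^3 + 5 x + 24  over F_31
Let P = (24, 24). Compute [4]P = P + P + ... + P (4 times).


k = 4 = 100_2 (binary, LSB first: 001)
Double-and-add from P = (24, 24):
  bit 0 = 0: acc unchanged = O
  bit 1 = 0: acc unchanged = O
  bit 2 = 1: acc = O + (5, 9) = (5, 9)

4P = (5, 9)


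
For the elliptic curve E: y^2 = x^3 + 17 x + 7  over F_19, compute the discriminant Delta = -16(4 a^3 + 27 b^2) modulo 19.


4 a^3 + 27 b^2 = 4*17^3 + 27*7^2 = 19652 + 1323 = 20975
Delta = -16 * (20975) = -335600
Delta mod 19 = 16

Delta = 16 (mod 19)


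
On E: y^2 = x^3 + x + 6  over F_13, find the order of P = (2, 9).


Compute successive multiples of P until we hit O:
  1P = (2, 9)
  2P = (9, 4)
  3P = (11, 3)
  4P = (12, 2)
  5P = (3, 6)
  6P = (4, 10)
  7P = (4, 3)
  8P = (3, 7)
  ... (continuing to 13P)
  13P = O

ord(P) = 13


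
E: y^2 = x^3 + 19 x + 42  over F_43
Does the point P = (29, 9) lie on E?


Check whether y^2 = x^3 + 19 x + 42 (mod 43) for (x, y) = (29, 9).
LHS: y^2 = 9^2 mod 43 = 38
RHS: x^3 + 19 x + 42 = 29^3 + 19*29 + 42 mod 43 = 42
LHS != RHS

No, not on the curve


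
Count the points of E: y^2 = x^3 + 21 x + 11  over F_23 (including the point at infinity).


For each x in F_23, count y with y^2 = x^3 + 21 x + 11 mod 23:
  x = 3: RHS = 9, y in [3, 20]  -> 2 point(s)
  x = 6: RHS = 8, y in [10, 13]  -> 2 point(s)
  x = 7: RHS = 18, y in [8, 15]  -> 2 point(s)
  x = 8: RHS = 1, y in [1, 22]  -> 2 point(s)
  x = 9: RHS = 9, y in [3, 20]  -> 2 point(s)
  x = 10: RHS = 2, y in [5, 18]  -> 2 point(s)
  x = 11: RHS = 9, y in [3, 20]  -> 2 point(s)
  x = 12: RHS = 13, y in [6, 17]  -> 2 point(s)
  x = 14: RHS = 13, y in [6, 17]  -> 2 point(s)
  x = 16: RHS = 4, y in [2, 21]  -> 2 point(s)
  x = 19: RHS = 1, y in [1, 22]  -> 2 point(s)
  x = 20: RHS = 13, y in [6, 17]  -> 2 point(s)
  x = 22: RHS = 12, y in [9, 14]  -> 2 point(s)
Affine points: 26. Add the point at infinity: total = 27.

#E(F_23) = 27


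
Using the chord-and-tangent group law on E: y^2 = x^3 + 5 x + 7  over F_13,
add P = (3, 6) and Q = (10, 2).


P != Q, so use the chord formula.
s = (y2 - y1) / (x2 - x1) = (9) / (7) mod 13 = 5
x3 = s^2 - x1 - x2 mod 13 = 5^2 - 3 - 10 = 12
y3 = s (x1 - x3) - y1 mod 13 = 5 * (3 - 12) - 6 = 1

P + Q = (12, 1)


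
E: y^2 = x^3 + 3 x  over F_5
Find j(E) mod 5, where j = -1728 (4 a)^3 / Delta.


Delta = -16(4 a^3 + 27 b^2) mod 5 = 2
-1728 * (4 a)^3 = -1728 * (4*3)^3 mod 5 = 1
j = 1 * 2^(-1) mod 5 = 3

j = 3 (mod 5)


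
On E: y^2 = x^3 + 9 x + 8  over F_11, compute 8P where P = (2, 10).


k = 8 = 1000_2 (binary, LSB first: 0001)
Double-and-add from P = (2, 10):
  bit 0 = 0: acc unchanged = O
  bit 1 = 0: acc unchanged = O
  bit 2 = 0: acc unchanged = O
  bit 3 = 1: acc = O + (4, 8) = (4, 8)

8P = (4, 8)


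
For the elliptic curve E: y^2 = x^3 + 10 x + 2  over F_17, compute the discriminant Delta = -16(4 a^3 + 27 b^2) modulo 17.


4 a^3 + 27 b^2 = 4*10^3 + 27*2^2 = 4000 + 108 = 4108
Delta = -16 * (4108) = -65728
Delta mod 17 = 11

Delta = 11 (mod 17)


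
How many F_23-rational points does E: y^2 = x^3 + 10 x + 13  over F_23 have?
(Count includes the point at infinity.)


For each x in F_23, count y with y^2 = x^3 + 10 x + 13 mod 23:
  x = 0: RHS = 13, y in [6, 17]  -> 2 point(s)
  x = 1: RHS = 1, y in [1, 22]  -> 2 point(s)
  x = 2: RHS = 18, y in [8, 15]  -> 2 point(s)
  x = 3: RHS = 1, y in [1, 22]  -> 2 point(s)
  x = 4: RHS = 2, y in [5, 18]  -> 2 point(s)
  x = 5: RHS = 4, y in [2, 21]  -> 2 point(s)
  x = 6: RHS = 13, y in [6, 17]  -> 2 point(s)
  x = 7: RHS = 12, y in [9, 14]  -> 2 point(s)
  x = 9: RHS = 4, y in [2, 21]  -> 2 point(s)
  x = 10: RHS = 9, y in [3, 20]  -> 2 point(s)
  x = 17: RHS = 13, y in [6, 17]  -> 2 point(s)
  x = 19: RHS = 1, y in [1, 22]  -> 2 point(s)
  x = 20: RHS = 2, y in [5, 18]  -> 2 point(s)
  x = 21: RHS = 8, y in [10, 13]  -> 2 point(s)
  x = 22: RHS = 2, y in [5, 18]  -> 2 point(s)
Affine points: 30. Add the point at infinity: total = 31.

#E(F_23) = 31


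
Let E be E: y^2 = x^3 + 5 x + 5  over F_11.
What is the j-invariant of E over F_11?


Delta = -16(4 a^3 + 27 b^2) mod 11 = 10
-1728 * (4 a)^3 = -1728 * (4*5)^3 mod 11 = 8
j = 8 * 10^(-1) mod 11 = 3

j = 3 (mod 11)


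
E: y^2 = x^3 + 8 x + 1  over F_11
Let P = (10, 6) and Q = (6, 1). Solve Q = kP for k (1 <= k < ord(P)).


Enumerate multiples of P until we hit Q = (6, 1):
  1P = (10, 6)
  2P = (2, 5)
  3P = (4, 3)
  4P = (0, 10)
  5P = (6, 10)
  6P = (7, 2)
  7P = (8, 4)
  8P = (5, 10)
  9P = (5, 1)
  10P = (8, 7)
  11P = (7, 9)
  12P = (6, 1)
Match found at i = 12.

k = 12


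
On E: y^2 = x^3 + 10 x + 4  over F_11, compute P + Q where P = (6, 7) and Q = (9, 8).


P != Q, so use the chord formula.
s = (y2 - y1) / (x2 - x1) = (1) / (3) mod 11 = 4
x3 = s^2 - x1 - x2 mod 11 = 4^2 - 6 - 9 = 1
y3 = s (x1 - x3) - y1 mod 11 = 4 * (6 - 1) - 7 = 2

P + Q = (1, 2)


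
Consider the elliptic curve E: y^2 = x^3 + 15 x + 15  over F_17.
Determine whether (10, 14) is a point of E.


Check whether y^2 = x^3 + 15 x + 15 (mod 17) for (x, y) = (10, 14).
LHS: y^2 = 14^2 mod 17 = 9
RHS: x^3 + 15 x + 15 = 10^3 + 15*10 + 15 mod 17 = 9
LHS = RHS

Yes, on the curve


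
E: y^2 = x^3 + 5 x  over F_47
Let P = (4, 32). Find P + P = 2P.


Doubling: s = (3 x1^2 + a) / (2 y1)
s = (3*4^2 + 5) / (2*32) mod 47 = 28
x3 = s^2 - 2 x1 mod 47 = 28^2 - 2*4 = 24
y3 = s (x1 - x3) - y1 mod 47 = 28 * (4 - 24) - 32 = 19

2P = (24, 19)


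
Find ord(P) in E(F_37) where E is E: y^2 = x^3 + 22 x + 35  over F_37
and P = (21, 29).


Compute successive multiples of P until we hit O:
  1P = (21, 29)
  2P = (25, 2)
  3P = (25, 35)
  4P = (21, 8)
  5P = O

ord(P) = 5


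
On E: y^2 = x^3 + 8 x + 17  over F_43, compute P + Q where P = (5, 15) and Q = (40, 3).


P != Q, so use the chord formula.
s = (y2 - y1) / (x2 - x1) = (31) / (35) mod 43 = 23
x3 = s^2 - x1 - x2 mod 43 = 23^2 - 5 - 40 = 11
y3 = s (x1 - x3) - y1 mod 43 = 23 * (5 - 11) - 15 = 19

P + Q = (11, 19)


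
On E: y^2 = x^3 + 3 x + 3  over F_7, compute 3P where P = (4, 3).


k = 3 = 11_2 (binary, LSB first: 11)
Double-and-add from P = (4, 3):
  bit 0 = 1: acc = O + (4, 3) = (4, 3)
  bit 1 = 1: acc = (4, 3) + (3, 2) = (1, 0)

3P = (1, 0)


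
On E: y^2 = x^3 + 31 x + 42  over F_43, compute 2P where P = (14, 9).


Doubling: s = (3 x1^2 + a) / (2 y1)
s = (3*14^2 + 31) / (2*9) mod 43 = 32
x3 = s^2 - 2 x1 mod 43 = 32^2 - 2*14 = 7
y3 = s (x1 - x3) - y1 mod 43 = 32 * (14 - 7) - 9 = 0

2P = (7, 0)


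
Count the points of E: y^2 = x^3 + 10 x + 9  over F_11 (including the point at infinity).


For each x in F_11, count y with y^2 = x^3 + 10 x + 9 mod 11:
  x = 0: RHS = 9, y in [3, 8]  -> 2 point(s)
  x = 1: RHS = 9, y in [3, 8]  -> 2 point(s)
  x = 2: RHS = 4, y in [2, 9]  -> 2 point(s)
  x = 3: RHS = 0, y in [0]  -> 1 point(s)
  x = 4: RHS = 3, y in [5, 6]  -> 2 point(s)
  x = 7: RHS = 4, y in [2, 9]  -> 2 point(s)
  x = 9: RHS = 3, y in [5, 6]  -> 2 point(s)
  x = 10: RHS = 9, y in [3, 8]  -> 2 point(s)
Affine points: 15. Add the point at infinity: total = 16.

#E(F_11) = 16


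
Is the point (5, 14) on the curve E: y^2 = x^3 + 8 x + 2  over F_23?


Check whether y^2 = x^3 + 8 x + 2 (mod 23) for (x, y) = (5, 14).
LHS: y^2 = 14^2 mod 23 = 12
RHS: x^3 + 8 x + 2 = 5^3 + 8*5 + 2 mod 23 = 6
LHS != RHS

No, not on the curve


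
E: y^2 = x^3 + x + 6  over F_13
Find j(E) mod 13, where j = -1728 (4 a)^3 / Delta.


Delta = -16(4 a^3 + 27 b^2) mod 13 = 10
-1728 * (4 a)^3 = -1728 * (4*1)^3 mod 13 = 12
j = 12 * 10^(-1) mod 13 = 9

j = 9 (mod 13)


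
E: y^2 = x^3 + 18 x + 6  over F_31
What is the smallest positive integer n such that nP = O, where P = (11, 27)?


Compute successive multiples of P until we hit O:
  1P = (11, 27)
  2P = (3, 26)
  3P = (2, 9)
  4P = (22, 13)
  5P = (5, 2)
  6P = (16, 9)
  7P = (12, 20)
  8P = (26, 16)
  ... (continuing to 41P)
  41P = O

ord(P) = 41


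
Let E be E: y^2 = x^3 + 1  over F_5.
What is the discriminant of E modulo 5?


4 a^3 + 27 b^2 = 4*0^3 + 27*1^2 = 0 + 27 = 27
Delta = -16 * (27) = -432
Delta mod 5 = 3

Delta = 3 (mod 5)


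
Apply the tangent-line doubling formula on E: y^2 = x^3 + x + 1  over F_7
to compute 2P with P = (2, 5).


Doubling: s = (3 x1^2 + a) / (2 y1)
s = (3*2^2 + 1) / (2*5) mod 7 = 2
x3 = s^2 - 2 x1 mod 7 = 2^2 - 2*2 = 0
y3 = s (x1 - x3) - y1 mod 7 = 2 * (2 - 0) - 5 = 6

2P = (0, 6)


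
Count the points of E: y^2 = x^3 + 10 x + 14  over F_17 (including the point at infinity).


For each x in F_17, count y with y^2 = x^3 + 10 x + 14 mod 17:
  x = 1: RHS = 8, y in [5, 12]  -> 2 point(s)
  x = 2: RHS = 8, y in [5, 12]  -> 2 point(s)
  x = 4: RHS = 16, y in [4, 13]  -> 2 point(s)
  x = 5: RHS = 2, y in [6, 11]  -> 2 point(s)
  x = 6: RHS = 1, y in [1, 16]  -> 2 point(s)
  x = 7: RHS = 2, y in [6, 11]  -> 2 point(s)
  x = 9: RHS = 0, y in [0]  -> 1 point(s)
  x = 10: RHS = 9, y in [3, 14]  -> 2 point(s)
  x = 12: RHS = 9, y in [3, 14]  -> 2 point(s)
  x = 14: RHS = 8, y in [5, 12]  -> 2 point(s)
Affine points: 19. Add the point at infinity: total = 20.

#E(F_17) = 20


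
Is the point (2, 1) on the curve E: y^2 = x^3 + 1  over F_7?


Check whether y^2 = x^3 + 0 x + 1 (mod 7) for (x, y) = (2, 1).
LHS: y^2 = 1^2 mod 7 = 1
RHS: x^3 + 0 x + 1 = 2^3 + 0*2 + 1 mod 7 = 2
LHS != RHS

No, not on the curve


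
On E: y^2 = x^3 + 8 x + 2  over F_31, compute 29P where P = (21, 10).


k = 29 = 11101_2 (binary, LSB first: 10111)
Double-and-add from P = (21, 10):
  bit 0 = 1: acc = O + (21, 10) = (21, 10)
  bit 1 = 0: acc unchanged = (21, 10)
  bit 2 = 1: acc = (21, 10) + (22, 21) = (16, 14)
  bit 3 = 1: acc = (16, 14) + (15, 26) = (20, 3)
  bit 4 = 1: acc = (20, 3) + (10, 20) = (29, 3)

29P = (29, 3)


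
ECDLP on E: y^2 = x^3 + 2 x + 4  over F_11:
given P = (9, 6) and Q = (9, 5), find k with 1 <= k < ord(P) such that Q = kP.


Enumerate multiples of P until we hit Q = (9, 5):
  1P = (9, 6)
  2P = (2, 4)
  3P = (3, 2)
  4P = (8, 2)
  5P = (10, 1)
  6P = (6, 1)
  7P = (0, 9)
  8P = (7, 8)
  9P = (7, 3)
  10P = (0, 2)
  11P = (6, 10)
  12P = (10, 10)
  13P = (8, 9)
  14P = (3, 9)
  15P = (2, 7)
  16P = (9, 5)
Match found at i = 16.

k = 16


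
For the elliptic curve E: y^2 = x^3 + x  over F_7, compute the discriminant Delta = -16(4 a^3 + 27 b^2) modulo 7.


4 a^3 + 27 b^2 = 4*1^3 + 27*0^2 = 4 + 0 = 4
Delta = -16 * (4) = -64
Delta mod 7 = 6

Delta = 6 (mod 7)


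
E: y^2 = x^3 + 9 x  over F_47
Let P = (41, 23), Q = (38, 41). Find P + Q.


P != Q, so use the chord formula.
s = (y2 - y1) / (x2 - x1) = (18) / (44) mod 47 = 41
x3 = s^2 - x1 - x2 mod 47 = 41^2 - 41 - 38 = 4
y3 = s (x1 - x3) - y1 mod 47 = 41 * (41 - 4) - 23 = 37

P + Q = (4, 37)


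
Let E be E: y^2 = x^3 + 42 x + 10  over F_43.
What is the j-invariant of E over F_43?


Delta = -16(4 a^3 + 27 b^2) mod 43 = 36
-1728 * (4 a)^3 = -1728 * (4*42)^3 mod 43 = 39
j = 39 * 36^(-1) mod 43 = 19

j = 19 (mod 43)


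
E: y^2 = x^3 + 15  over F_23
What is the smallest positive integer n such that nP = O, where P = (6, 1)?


Compute successive multiples of P until we hit O:
  1P = (6, 1)
  2P = (6, 22)
  3P = O

ord(P) = 3


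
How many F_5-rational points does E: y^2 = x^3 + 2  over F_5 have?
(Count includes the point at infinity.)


For each x in F_5, count y with y^2 = x^3 + 0 x + 2 mod 5:
  x = 2: RHS = 0, y in [0]  -> 1 point(s)
  x = 3: RHS = 4, y in [2, 3]  -> 2 point(s)
  x = 4: RHS = 1, y in [1, 4]  -> 2 point(s)
Affine points: 5. Add the point at infinity: total = 6.

#E(F_5) = 6


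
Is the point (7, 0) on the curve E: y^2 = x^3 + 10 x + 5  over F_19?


Check whether y^2 = x^3 + 10 x + 5 (mod 19) for (x, y) = (7, 0).
LHS: y^2 = 0^2 mod 19 = 0
RHS: x^3 + 10 x + 5 = 7^3 + 10*7 + 5 mod 19 = 0
LHS = RHS

Yes, on the curve


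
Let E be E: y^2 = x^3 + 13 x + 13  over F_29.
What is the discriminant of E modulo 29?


4 a^3 + 27 b^2 = 4*13^3 + 27*13^2 = 8788 + 4563 = 13351
Delta = -16 * (13351) = -213616
Delta mod 29 = 27

Delta = 27 (mod 29)


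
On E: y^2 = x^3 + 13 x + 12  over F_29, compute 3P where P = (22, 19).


k = 3 = 11_2 (binary, LSB first: 11)
Double-and-add from P = (22, 19):
  bit 0 = 1: acc = O + (22, 19) = (22, 19)
  bit 1 = 1: acc = (22, 19) + (20, 23) = (20, 6)

3P = (20, 6)


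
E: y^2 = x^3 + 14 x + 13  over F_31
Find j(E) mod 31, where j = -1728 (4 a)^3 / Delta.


Delta = -16(4 a^3 + 27 b^2) mod 31 = 27
-1728 * (4 a)^3 = -1728 * (4*14)^3 mod 31 = 8
j = 8 * 27^(-1) mod 31 = 29

j = 29 (mod 31)


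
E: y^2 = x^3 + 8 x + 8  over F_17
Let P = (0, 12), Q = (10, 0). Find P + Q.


P != Q, so use the chord formula.
s = (y2 - y1) / (x2 - x1) = (5) / (10) mod 17 = 9
x3 = s^2 - x1 - x2 mod 17 = 9^2 - 0 - 10 = 3
y3 = s (x1 - x3) - y1 mod 17 = 9 * (0 - 3) - 12 = 12

P + Q = (3, 12)


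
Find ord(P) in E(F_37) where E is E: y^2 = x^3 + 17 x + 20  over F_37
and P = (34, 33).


Compute successive multiples of P until we hit O:
  1P = (34, 33)
  2P = (27, 21)
  3P = (25, 30)
  4P = (11, 24)
  5P = (33, 6)
  6P = (33, 31)
  7P = (11, 13)
  8P = (25, 7)
  ... (continuing to 11P)
  11P = O

ord(P) = 11


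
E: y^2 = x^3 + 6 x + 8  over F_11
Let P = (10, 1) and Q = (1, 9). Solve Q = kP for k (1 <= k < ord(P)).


Enumerate multiples of P until we hit Q = (1, 9):
  1P = (10, 1)
  2P = (3, 3)
  3P = (1, 9)
Match found at i = 3.

k = 3


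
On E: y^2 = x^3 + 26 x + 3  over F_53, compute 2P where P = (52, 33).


Doubling: s = (3 x1^2 + a) / (2 y1)
s = (3*52^2 + 26) / (2*33) mod 53 = 43
x3 = s^2 - 2 x1 mod 53 = 43^2 - 2*52 = 49
y3 = s (x1 - x3) - y1 mod 53 = 43 * (52 - 49) - 33 = 43

2P = (49, 43)


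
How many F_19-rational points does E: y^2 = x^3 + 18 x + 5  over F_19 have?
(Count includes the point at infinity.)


For each x in F_19, count y with y^2 = x^3 + 18 x + 5 mod 19:
  x = 0: RHS = 5, y in [9, 10]  -> 2 point(s)
  x = 1: RHS = 5, y in [9, 10]  -> 2 point(s)
  x = 2: RHS = 11, y in [7, 12]  -> 2 point(s)
  x = 5: RHS = 11, y in [7, 12]  -> 2 point(s)
  x = 6: RHS = 6, y in [5, 14]  -> 2 point(s)
  x = 10: RHS = 7, y in [8, 11]  -> 2 point(s)
  x = 12: RHS = 11, y in [7, 12]  -> 2 point(s)
  x = 13: RHS = 4, y in [2, 17]  -> 2 point(s)
  x = 16: RHS = 0, y in [0]  -> 1 point(s)
  x = 18: RHS = 5, y in [9, 10]  -> 2 point(s)
Affine points: 19. Add the point at infinity: total = 20.

#E(F_19) = 20


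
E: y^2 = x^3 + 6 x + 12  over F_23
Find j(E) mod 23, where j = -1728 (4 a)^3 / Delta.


Delta = -16(4 a^3 + 27 b^2) mod 23 = 6
-1728 * (4 a)^3 = -1728 * (4*6)^3 mod 23 = 20
j = 20 * 6^(-1) mod 23 = 11

j = 11 (mod 23)


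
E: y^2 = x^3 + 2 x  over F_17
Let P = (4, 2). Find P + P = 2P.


Doubling: s = (3 x1^2 + a) / (2 y1)
s = (3*4^2 + 2) / (2*2) mod 17 = 4
x3 = s^2 - 2 x1 mod 17 = 4^2 - 2*4 = 8
y3 = s (x1 - x3) - y1 mod 17 = 4 * (4 - 8) - 2 = 16

2P = (8, 16)


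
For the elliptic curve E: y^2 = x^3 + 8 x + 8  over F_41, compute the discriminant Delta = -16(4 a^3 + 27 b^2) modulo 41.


4 a^3 + 27 b^2 = 4*8^3 + 27*8^2 = 2048 + 1728 = 3776
Delta = -16 * (3776) = -60416
Delta mod 41 = 18

Delta = 18 (mod 41)


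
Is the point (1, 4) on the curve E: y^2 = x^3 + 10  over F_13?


Check whether y^2 = x^3 + 0 x + 10 (mod 13) for (x, y) = (1, 4).
LHS: y^2 = 4^2 mod 13 = 3
RHS: x^3 + 0 x + 10 = 1^3 + 0*1 + 10 mod 13 = 11
LHS != RHS

No, not on the curve


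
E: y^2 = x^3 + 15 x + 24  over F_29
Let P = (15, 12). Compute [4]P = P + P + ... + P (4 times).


k = 4 = 100_2 (binary, LSB first: 001)
Double-and-add from P = (15, 12):
  bit 0 = 0: acc unchanged = O
  bit 1 = 0: acc unchanged = O
  bit 2 = 1: acc = O + (15, 17) = (15, 17)

4P = (15, 17)


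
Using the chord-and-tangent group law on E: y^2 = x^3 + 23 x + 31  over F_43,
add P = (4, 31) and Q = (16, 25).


P != Q, so use the chord formula.
s = (y2 - y1) / (x2 - x1) = (37) / (12) mod 43 = 21
x3 = s^2 - x1 - x2 mod 43 = 21^2 - 4 - 16 = 34
y3 = s (x1 - x3) - y1 mod 43 = 21 * (4 - 34) - 31 = 27

P + Q = (34, 27)


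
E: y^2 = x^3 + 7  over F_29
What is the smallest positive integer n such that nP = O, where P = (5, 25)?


Compute successive multiples of P until we hit O:
  1P = (5, 25)
  2P = (14, 5)
  3P = (11, 27)
  4P = (26, 26)
  5P = (3, 11)
  6P = (12, 13)
  7P = (25, 1)
  8P = (19, 15)
  ... (continuing to 30P)
  30P = O

ord(P) = 30


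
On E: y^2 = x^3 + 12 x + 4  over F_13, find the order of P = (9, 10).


Compute successive multiples of P until we hit O:
  1P = (9, 10)
  2P = (4, 5)
  3P = (1, 11)
  4P = (2, 7)
  5P = (12, 11)
  6P = (8, 12)
  7P = (0, 11)
  8P = (0, 2)
  ... (continuing to 15P)
  15P = O

ord(P) = 15


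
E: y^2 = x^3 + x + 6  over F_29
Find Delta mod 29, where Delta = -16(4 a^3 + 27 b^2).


4 a^3 + 27 b^2 = 4*1^3 + 27*6^2 = 4 + 972 = 976
Delta = -16 * (976) = -15616
Delta mod 29 = 15

Delta = 15 (mod 29)


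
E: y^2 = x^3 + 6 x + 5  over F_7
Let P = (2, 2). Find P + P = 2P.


Doubling: s = (3 x1^2 + a) / (2 y1)
s = (3*2^2 + 6) / (2*2) mod 7 = 1
x3 = s^2 - 2 x1 mod 7 = 1^2 - 2*2 = 4
y3 = s (x1 - x3) - y1 mod 7 = 1 * (2 - 4) - 2 = 3

2P = (4, 3)


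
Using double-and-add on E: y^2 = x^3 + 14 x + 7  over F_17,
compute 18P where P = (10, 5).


k = 18 = 10010_2 (binary, LSB first: 01001)
Double-and-add from P = (10, 5):
  bit 0 = 0: acc unchanged = O
  bit 1 = 1: acc = O + (16, 14) = (16, 14)
  bit 2 = 0: acc unchanged = (16, 14)
  bit 3 = 0: acc unchanged = (16, 14)
  bit 4 = 1: acc = (16, 14) + (4, 12) = (6, 16)

18P = (6, 16)


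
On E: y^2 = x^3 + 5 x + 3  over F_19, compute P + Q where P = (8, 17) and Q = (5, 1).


P != Q, so use the chord formula.
s = (y2 - y1) / (x2 - x1) = (3) / (16) mod 19 = 18
x3 = s^2 - x1 - x2 mod 19 = 18^2 - 8 - 5 = 7
y3 = s (x1 - x3) - y1 mod 19 = 18 * (8 - 7) - 17 = 1

P + Q = (7, 1)


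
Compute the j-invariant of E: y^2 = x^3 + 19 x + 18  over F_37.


Delta = -16(4 a^3 + 27 b^2) mod 37 = 32
-1728 * (4 a)^3 = -1728 * (4*19)^3 mod 37 = 14
j = 14 * 32^(-1) mod 37 = 12

j = 12 (mod 37)


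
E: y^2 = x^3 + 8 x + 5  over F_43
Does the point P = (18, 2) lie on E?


Check whether y^2 = x^3 + 8 x + 5 (mod 43) for (x, y) = (18, 2).
LHS: y^2 = 2^2 mod 43 = 4
RHS: x^3 + 8 x + 5 = 18^3 + 8*18 + 5 mod 43 = 4
LHS = RHS

Yes, on the curve


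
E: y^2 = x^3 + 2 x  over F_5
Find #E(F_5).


For each x in F_5, count y with y^2 = x^3 + 2 x + 0 mod 5:
  x = 0: RHS = 0, y in [0]  -> 1 point(s)
Affine points: 1. Add the point at infinity: total = 2.

#E(F_5) = 2


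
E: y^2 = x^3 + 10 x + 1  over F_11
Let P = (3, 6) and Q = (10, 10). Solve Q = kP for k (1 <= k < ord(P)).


Enumerate multiples of P until we hit Q = (10, 10):
  1P = (3, 6)
  2P = (10, 10)
Match found at i = 2.

k = 2


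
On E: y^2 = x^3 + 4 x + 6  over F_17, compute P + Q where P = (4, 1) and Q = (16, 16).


P != Q, so use the chord formula.
s = (y2 - y1) / (x2 - x1) = (15) / (12) mod 17 = 14
x3 = s^2 - x1 - x2 mod 17 = 14^2 - 4 - 16 = 6
y3 = s (x1 - x3) - y1 mod 17 = 14 * (4 - 6) - 1 = 5

P + Q = (6, 5)


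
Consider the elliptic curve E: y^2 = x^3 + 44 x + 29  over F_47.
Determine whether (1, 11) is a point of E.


Check whether y^2 = x^3 + 44 x + 29 (mod 47) for (x, y) = (1, 11).
LHS: y^2 = 11^2 mod 47 = 27
RHS: x^3 + 44 x + 29 = 1^3 + 44*1 + 29 mod 47 = 27
LHS = RHS

Yes, on the curve


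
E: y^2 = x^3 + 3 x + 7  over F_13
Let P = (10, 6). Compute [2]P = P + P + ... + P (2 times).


k = 2 = 10_2 (binary, LSB first: 01)
Double-and-add from P = (10, 6):
  bit 0 = 0: acc unchanged = O
  bit 1 = 1: acc = O + (9, 3) = (9, 3)

2P = (9, 3)


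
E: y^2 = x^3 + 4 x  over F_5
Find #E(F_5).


For each x in F_5, count y with y^2 = x^3 + 4 x + 0 mod 5:
  x = 0: RHS = 0, y in [0]  -> 1 point(s)
  x = 1: RHS = 0, y in [0]  -> 1 point(s)
  x = 2: RHS = 1, y in [1, 4]  -> 2 point(s)
  x = 3: RHS = 4, y in [2, 3]  -> 2 point(s)
  x = 4: RHS = 0, y in [0]  -> 1 point(s)
Affine points: 7. Add the point at infinity: total = 8.

#E(F_5) = 8


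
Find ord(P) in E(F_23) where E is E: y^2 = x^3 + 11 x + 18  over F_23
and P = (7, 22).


Compute successive multiples of P until we hit O:
  1P = (7, 22)
  2P = (17, 9)
  3P = (0, 8)
  4P = (20, 21)
  5P = (22, 11)
  6P = (2, 5)
  7P = (9, 8)
  8P = (10, 22)
  ... (continuing to 31P)
  31P = O

ord(P) = 31
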